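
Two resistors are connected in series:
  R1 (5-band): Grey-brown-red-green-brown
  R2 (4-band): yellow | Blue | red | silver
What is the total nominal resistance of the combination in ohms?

R1: grey, brown, red → 812; green ×10^5 → 81200000 Ω.
R2: yellow, blue → 46; red ×10^2 → 4600 Ω.
Series: 81200000 + 4600 = 81204600 Ω.

81204600 Ω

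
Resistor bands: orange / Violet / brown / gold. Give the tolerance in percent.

±5%

The last band, gold, is the tolerance band.
Gold corresponds to ±5%.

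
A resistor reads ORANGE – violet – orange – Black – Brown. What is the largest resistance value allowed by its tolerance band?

376.73 Ω

Orange → 3 (first significant figure)
Violet → 7 (second significant figure)
Orange → 3 (third significant figure)
Black → ×1 multiplier
Brown → ±1% tolerance
373 × 1 = 373 Ω
Largest = 373 × (1 + 1/100) = 376.73 Ω.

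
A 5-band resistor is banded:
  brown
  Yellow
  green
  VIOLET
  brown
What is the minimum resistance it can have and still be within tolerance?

1435500000 Ω

Brown → 1 (first significant figure)
Yellow → 4 (second significant figure)
Green → 5 (third significant figure)
Violet → ×10^7 multiplier
Brown → ±1% tolerance
145 × 10000000 = 1450000000 Ω
Minimum = 1450000000 × (1 − 1/100) = 1435500000 Ω.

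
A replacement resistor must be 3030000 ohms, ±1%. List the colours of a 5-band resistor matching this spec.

3030000 Ω = 303 × 10^4.
3 → orange
0 → black
3 → orange
Multiplier 10^4 → yellow.
±1% tolerance → brown.

orange, black, orange, yellow, brown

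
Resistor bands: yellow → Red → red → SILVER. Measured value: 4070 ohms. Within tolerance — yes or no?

Yellow → 4 (first significant figure)
Red → 2 (second significant figure)
Red → ×10^2 multiplier
Silver → ±10% tolerance
42 × 100 = 4200 Ω
Allowed range: 3780 Ω to 4620 Ω.
4070 ohms lies inside that range.

yes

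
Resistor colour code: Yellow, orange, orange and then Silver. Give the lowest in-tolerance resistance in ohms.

Yellow → 4 (first significant figure)
Orange → 3 (second significant figure)
Orange → ×10^3 multiplier
Silver → ±10% tolerance
43 × 1000 = 43000 Ω
Lowest = 43000 × (1 − 10/100) = 38700 Ω.

38700 Ω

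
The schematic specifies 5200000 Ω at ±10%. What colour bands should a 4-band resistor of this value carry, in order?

green, red, green, silver

5200000 Ω = 52 × 10^5.
5 → green
2 → red
Multiplier 10^5 → green.
±10% tolerance → silver.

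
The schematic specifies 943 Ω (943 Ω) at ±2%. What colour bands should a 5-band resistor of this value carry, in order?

white, yellow, orange, black, red

943 Ω = 943 × 10^0.
9 → white
4 → yellow
3 → orange
Multiplier 10^0 → black.
±2% tolerance → red.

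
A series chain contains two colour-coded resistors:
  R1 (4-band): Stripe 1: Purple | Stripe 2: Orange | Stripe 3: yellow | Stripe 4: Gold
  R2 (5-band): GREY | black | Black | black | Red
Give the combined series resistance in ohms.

730800 Ω

R1: violet, orange → 73; yellow ×10^4 → 730000 Ω.
R2: grey, black, black → 800; black ×1 → 800 Ω.
Series: 730000 + 800 = 730800 Ω.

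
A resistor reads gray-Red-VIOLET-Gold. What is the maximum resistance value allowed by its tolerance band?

Grey → 8 (first significant figure)
Red → 2 (second significant figure)
Violet → ×10^7 multiplier
Gold → ±5% tolerance
82 × 10000000 = 820000000 Ω
Maximum = 820000000 × (1 + 5/100) = 861000000 Ω.

861000000 Ω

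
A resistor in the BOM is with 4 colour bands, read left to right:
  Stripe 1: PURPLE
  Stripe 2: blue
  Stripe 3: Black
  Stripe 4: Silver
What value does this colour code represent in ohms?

76 Ω

Violet → 7 (first significant figure)
Blue → 6 (second significant figure)
Black → ×1 multiplier
76 × 1 = 76 Ω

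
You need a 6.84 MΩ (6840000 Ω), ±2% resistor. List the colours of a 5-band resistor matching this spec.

6840000 Ω = 684 × 10^4.
6 → blue
8 → grey
4 → yellow
Multiplier 10^4 → yellow.
±2% tolerance → red.

blue, grey, yellow, yellow, red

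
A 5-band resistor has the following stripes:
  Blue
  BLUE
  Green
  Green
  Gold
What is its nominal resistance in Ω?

66500000 Ω

Blue → 6 (first significant figure)
Blue → 6 (second significant figure)
Green → 5 (third significant figure)
Green → ×10^5 multiplier
665 × 100000 = 66500000 Ω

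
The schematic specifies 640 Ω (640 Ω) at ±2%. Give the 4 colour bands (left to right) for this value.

blue, yellow, brown, red

640 Ω = 64 × 10^1.
6 → blue
4 → yellow
Multiplier 10^1 → brown.
±2% tolerance → red.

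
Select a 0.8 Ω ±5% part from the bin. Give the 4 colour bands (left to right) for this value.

0.8 Ω = 80 × 10^-2.
8 → grey
0 → black
Multiplier 10^-2 → silver.
±5% tolerance → gold.

grey, black, silver, gold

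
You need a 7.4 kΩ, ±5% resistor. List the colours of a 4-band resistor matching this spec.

7400 Ω = 74 × 10^2.
7 → violet
4 → yellow
Multiplier 10^2 → red.
±5% tolerance → gold.

violet, yellow, red, gold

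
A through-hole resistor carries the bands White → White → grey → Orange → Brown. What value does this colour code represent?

998000 Ω

White → 9 (first significant figure)
White → 9 (second significant figure)
Grey → 8 (third significant figure)
Orange → ×10^3 multiplier
998 × 1000 = 998000 Ω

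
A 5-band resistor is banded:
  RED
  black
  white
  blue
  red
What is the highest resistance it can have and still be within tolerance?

213180000 Ω

Red → 2 (first significant figure)
Black → 0 (second significant figure)
White → 9 (third significant figure)
Blue → ×10^6 multiplier
Red → ±2% tolerance
209 × 1000000 = 209000000 Ω
Highest = 209000000 × (1 + 2/100) = 213180000 Ω.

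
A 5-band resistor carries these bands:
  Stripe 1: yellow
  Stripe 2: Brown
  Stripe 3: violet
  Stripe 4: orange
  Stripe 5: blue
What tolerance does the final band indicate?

The last band, blue, is the tolerance band.
Blue corresponds to ±0.25%.

±0.25%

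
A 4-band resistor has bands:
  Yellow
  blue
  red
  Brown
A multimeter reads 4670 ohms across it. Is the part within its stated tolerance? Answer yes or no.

no

Yellow → 4 (first significant figure)
Blue → 6 (second significant figure)
Red → ×10^2 multiplier
Brown → ±1% tolerance
46 × 100 = 4600 Ω
Allowed range: 4554 Ω to 4646 Ω.
4670 ohms lies outside that range.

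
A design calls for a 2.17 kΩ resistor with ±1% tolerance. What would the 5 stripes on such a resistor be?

2170 Ω = 217 × 10^1.
2 → red
1 → brown
7 → violet
Multiplier 10^1 → brown.
±1% tolerance → brown.

red, brown, violet, brown, brown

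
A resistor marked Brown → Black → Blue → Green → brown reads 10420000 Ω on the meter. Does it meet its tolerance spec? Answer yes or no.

no

Brown → 1 (first significant figure)
Black → 0 (second significant figure)
Blue → 6 (third significant figure)
Green → ×10^5 multiplier
Brown → ±1% tolerance
106 × 100000 = 10600000 Ω
Allowed range: 10494000 Ω to 10706000 Ω.
10420000 Ω lies outside that range.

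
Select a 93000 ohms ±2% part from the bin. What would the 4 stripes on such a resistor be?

93000 Ω = 93 × 10^3.
9 → white
3 → orange
Multiplier 10^3 → orange.
±2% tolerance → red.

white, orange, orange, red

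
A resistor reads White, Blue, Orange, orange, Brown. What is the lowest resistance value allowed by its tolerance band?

White → 9 (first significant figure)
Blue → 6 (second significant figure)
Orange → 3 (third significant figure)
Orange → ×10^3 multiplier
Brown → ±1% tolerance
963 × 1000 = 963000 Ω
Lowest = 963000 × (1 − 1/100) = 953370 Ω.

953370 Ω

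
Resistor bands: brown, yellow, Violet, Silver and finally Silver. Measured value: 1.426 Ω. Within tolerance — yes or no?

Brown → 1 (first significant figure)
Yellow → 4 (second significant figure)
Violet → 7 (third significant figure)
Silver → ×0.01 multiplier
Silver → ±10% tolerance
147 × 0.01 = 1.47 Ω
Allowed range: 1.323 Ω to 1.617 Ω.
1.426 Ω lies inside that range.

yes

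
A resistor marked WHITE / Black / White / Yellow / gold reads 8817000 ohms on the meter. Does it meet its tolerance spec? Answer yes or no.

White → 9 (first significant figure)
Black → 0 (second significant figure)
White → 9 (third significant figure)
Yellow → ×10^4 multiplier
Gold → ±5% tolerance
909 × 10000 = 9090000 Ω
Allowed range: 8635500 Ω to 9544500 Ω.
8817000 ohms lies inside that range.

yes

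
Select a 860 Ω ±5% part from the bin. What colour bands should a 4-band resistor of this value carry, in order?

860 Ω = 86 × 10^1.
8 → grey
6 → blue
Multiplier 10^1 → brown.
±5% tolerance → gold.

grey, blue, brown, gold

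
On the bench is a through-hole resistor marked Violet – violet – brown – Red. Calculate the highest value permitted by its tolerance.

785.4 Ω

Violet → 7 (first significant figure)
Violet → 7 (second significant figure)
Brown → ×10 multiplier
Red → ±2% tolerance
77 × 10 = 770 Ω
Highest = 770 × (1 + 2/100) = 785.4 Ω.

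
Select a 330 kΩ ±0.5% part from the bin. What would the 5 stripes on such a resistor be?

orange, orange, black, orange, green

330000 Ω = 330 × 10^3.
3 → orange
3 → orange
0 → black
Multiplier 10^3 → orange.
±0.5% tolerance → green.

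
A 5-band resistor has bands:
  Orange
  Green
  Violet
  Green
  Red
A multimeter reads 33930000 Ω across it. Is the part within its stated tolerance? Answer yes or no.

no

Orange → 3 (first significant figure)
Green → 5 (second significant figure)
Violet → 7 (third significant figure)
Green → ×10^5 multiplier
Red → ±2% tolerance
357 × 100000 = 35700000 Ω
Allowed range: 34986000 Ω to 36414000 Ω.
33930000 Ω lies outside that range.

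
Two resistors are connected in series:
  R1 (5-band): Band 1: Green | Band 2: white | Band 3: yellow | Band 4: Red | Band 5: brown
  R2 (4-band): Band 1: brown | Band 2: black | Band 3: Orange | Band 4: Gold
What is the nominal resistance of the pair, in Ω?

R1: green, white, yellow → 594; red ×10^2 → 59400 Ω.
R2: brown, black → 10; orange ×10^3 → 10000 Ω.
Series: 59400 + 10000 = 69400 Ω.

69400 Ω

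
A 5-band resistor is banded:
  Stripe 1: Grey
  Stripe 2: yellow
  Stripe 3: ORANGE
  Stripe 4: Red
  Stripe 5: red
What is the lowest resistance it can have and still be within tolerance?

82614 Ω

Grey → 8 (first significant figure)
Yellow → 4 (second significant figure)
Orange → 3 (third significant figure)
Red → ×10^2 multiplier
Red → ±2% tolerance
843 × 100 = 84300 Ω
Lowest = 84300 × (1 − 2/100) = 82614 Ω.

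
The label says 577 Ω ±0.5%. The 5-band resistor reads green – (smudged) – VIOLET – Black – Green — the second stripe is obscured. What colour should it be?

violet

577 Ω = 577 × 10^0.
The second band gives digit 7 of the significand, and 7 is violet.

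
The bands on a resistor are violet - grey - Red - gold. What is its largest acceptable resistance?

8190 Ω

Violet → 7 (first significant figure)
Grey → 8 (second significant figure)
Red → ×10^2 multiplier
Gold → ±5% tolerance
78 × 100 = 7800 Ω
Largest = 7800 × (1 + 5/100) = 8190 Ω.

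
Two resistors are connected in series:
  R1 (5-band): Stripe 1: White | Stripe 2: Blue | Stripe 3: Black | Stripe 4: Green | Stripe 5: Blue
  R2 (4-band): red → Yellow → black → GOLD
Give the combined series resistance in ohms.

96000024 Ω

R1: white, blue, black → 960; green ×10^5 → 96000000 Ω.
R2: red, yellow → 24; black ×1 → 24 Ω.
Series: 96000000 + 24 = 96000024 Ω.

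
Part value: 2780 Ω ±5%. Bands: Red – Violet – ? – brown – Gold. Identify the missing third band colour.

2780 Ω = 278 × 10^1.
The third band gives digit 8 of the significand, and 8 is grey.

grey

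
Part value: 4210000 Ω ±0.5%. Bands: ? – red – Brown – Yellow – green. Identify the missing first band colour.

yellow

4210000 Ω = 421 × 10^4.
The first band gives digit 4 of the significand, and 4 is yellow.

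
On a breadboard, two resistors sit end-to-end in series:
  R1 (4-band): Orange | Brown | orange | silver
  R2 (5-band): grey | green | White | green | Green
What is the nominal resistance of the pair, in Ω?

R1: orange, brown → 31; orange ×10^3 → 31000 Ω.
R2: grey, green, white → 859; green ×10^5 → 85900000 Ω.
Series: 31000 + 85900000 = 85931000 Ω.

85931000 Ω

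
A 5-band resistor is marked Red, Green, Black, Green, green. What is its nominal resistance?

Red → 2 (first significant figure)
Green → 5 (second significant figure)
Black → 0 (third significant figure)
Green → ×10^5 multiplier
250 × 100000 = 25000000 Ω

25000000 Ω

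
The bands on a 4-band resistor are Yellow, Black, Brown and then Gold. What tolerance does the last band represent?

The last band, gold, is the tolerance band.
Gold corresponds to ±5%.

±5%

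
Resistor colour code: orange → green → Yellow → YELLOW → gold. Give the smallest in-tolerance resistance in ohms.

Orange → 3 (first significant figure)
Green → 5 (second significant figure)
Yellow → 4 (third significant figure)
Yellow → ×10^4 multiplier
Gold → ±5% tolerance
354 × 10000 = 3540000 Ω
Smallest = 3540000 × (1 − 5/100) = 3363000 Ω.

3363000 Ω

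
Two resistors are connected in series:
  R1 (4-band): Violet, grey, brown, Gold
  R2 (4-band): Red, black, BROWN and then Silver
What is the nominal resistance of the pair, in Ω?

980 Ω

R1: violet, grey → 78; brown ×10 → 780 Ω.
R2: red, black → 20; brown ×10 → 200 Ω.
Series: 780 + 200 = 980 Ω.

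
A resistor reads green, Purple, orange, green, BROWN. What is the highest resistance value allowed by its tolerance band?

Green → 5 (first significant figure)
Violet → 7 (second significant figure)
Orange → 3 (third significant figure)
Green → ×10^5 multiplier
Brown → ±1% tolerance
573 × 100000 = 57300000 Ω
Highest = 57300000 × (1 + 1/100) = 57873000 Ω.

57873000 Ω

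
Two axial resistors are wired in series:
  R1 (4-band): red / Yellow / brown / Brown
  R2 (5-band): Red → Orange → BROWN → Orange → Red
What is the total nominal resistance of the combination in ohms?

231240 Ω

R1: red, yellow → 24; brown ×10 → 240 Ω.
R2: red, orange, brown → 231; orange ×10^3 → 231000 Ω.
Series: 240 + 231000 = 231240 Ω.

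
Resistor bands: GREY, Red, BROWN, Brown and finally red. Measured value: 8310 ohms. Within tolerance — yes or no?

yes

Grey → 8 (first significant figure)
Red → 2 (second significant figure)
Brown → 1 (third significant figure)
Brown → ×10 multiplier
Red → ±2% tolerance
821 × 10 = 8210 Ω
Allowed range: 8045.8 Ω to 8374.2 Ω.
8310 ohms lies inside that range.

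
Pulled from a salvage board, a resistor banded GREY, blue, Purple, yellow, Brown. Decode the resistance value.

8670000 Ω

Grey → 8 (first significant figure)
Blue → 6 (second significant figure)
Violet → 7 (third significant figure)
Yellow → ×10^4 multiplier
867 × 10000 = 8670000 Ω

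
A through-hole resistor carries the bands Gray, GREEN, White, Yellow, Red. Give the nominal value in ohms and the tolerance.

Grey → 8 (first significant figure)
Green → 5 (second significant figure)
White → 9 (third significant figure)
Yellow → ×10^4 multiplier
Red → ±2% tolerance
859 × 10000 = 8590000 Ω

8590000 Ω ±2%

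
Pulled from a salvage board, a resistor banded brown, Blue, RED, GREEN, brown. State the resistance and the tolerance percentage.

16200000 Ω ±1%

Brown → 1 (first significant figure)
Blue → 6 (second significant figure)
Red → 2 (third significant figure)
Green → ×10^5 multiplier
Brown → ±1% tolerance
162 × 100000 = 16200000 Ω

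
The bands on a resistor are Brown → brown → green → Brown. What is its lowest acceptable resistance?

1089000 Ω

Brown → 1 (first significant figure)
Brown → 1 (second significant figure)
Green → ×10^5 multiplier
Brown → ±1% tolerance
11 × 100000 = 1100000 Ω
Lowest = 1100000 × (1 − 1/100) = 1089000 Ω.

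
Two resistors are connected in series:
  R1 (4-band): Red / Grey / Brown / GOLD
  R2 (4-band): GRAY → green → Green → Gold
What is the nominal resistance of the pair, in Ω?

R1: red, grey → 28; brown ×10 → 280 Ω.
R2: grey, green → 85; green ×10^5 → 8500000 Ω.
Series: 280 + 8500000 = 8500280 Ω.

8500280 Ω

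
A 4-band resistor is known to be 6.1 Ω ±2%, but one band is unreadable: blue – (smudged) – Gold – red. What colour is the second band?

6.1 Ω = 61 × 10^-1.
The second band gives digit 1 of the significand, and 1 is brown.

brown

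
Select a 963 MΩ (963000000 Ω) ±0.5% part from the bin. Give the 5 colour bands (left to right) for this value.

963000000 Ω = 963 × 10^6.
9 → white
6 → blue
3 → orange
Multiplier 10^6 → blue.
±0.5% tolerance → green.

white, blue, orange, blue, green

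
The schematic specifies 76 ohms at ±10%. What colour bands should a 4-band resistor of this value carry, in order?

violet, blue, black, silver

76 Ω = 76 × 10^0.
7 → violet
6 → blue
Multiplier 10^0 → black.
±10% tolerance → silver.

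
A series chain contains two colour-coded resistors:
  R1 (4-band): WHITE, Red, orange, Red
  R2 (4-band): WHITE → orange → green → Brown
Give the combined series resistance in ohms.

R1: white, red → 92; orange ×10^3 → 92000 Ω.
R2: white, orange → 93; green ×10^5 → 9300000 Ω.
Series: 92000 + 9300000 = 9392000 Ω.

9392000 Ω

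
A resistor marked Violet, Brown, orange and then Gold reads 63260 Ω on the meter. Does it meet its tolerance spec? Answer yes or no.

Violet → 7 (first significant figure)
Brown → 1 (second significant figure)
Orange → ×10^3 multiplier
Gold → ±5% tolerance
71 × 1000 = 71000 Ω
Allowed range: 67450 Ω to 74550 Ω.
63260 Ω lies outside that range.

no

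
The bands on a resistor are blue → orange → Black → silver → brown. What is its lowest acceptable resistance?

Blue → 6 (first significant figure)
Orange → 3 (second significant figure)
Black → 0 (third significant figure)
Silver → ×0.01 multiplier
Brown → ±1% tolerance
630 × 0.01 = 6.3 Ω
Lowest = 6.3 × (1 − 1/100) = 6.237 Ω.

6.237 Ω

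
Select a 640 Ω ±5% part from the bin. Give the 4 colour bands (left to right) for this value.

640 Ω = 64 × 10^1.
6 → blue
4 → yellow
Multiplier 10^1 → brown.
±5% tolerance → gold.

blue, yellow, brown, gold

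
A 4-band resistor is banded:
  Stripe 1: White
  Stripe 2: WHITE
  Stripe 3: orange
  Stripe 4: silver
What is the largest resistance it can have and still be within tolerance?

White → 9 (first significant figure)
White → 9 (second significant figure)
Orange → ×10^3 multiplier
Silver → ±10% tolerance
99 × 1000 = 99000 Ω
Largest = 99000 × (1 + 10/100) = 108900 Ω.

108900 Ω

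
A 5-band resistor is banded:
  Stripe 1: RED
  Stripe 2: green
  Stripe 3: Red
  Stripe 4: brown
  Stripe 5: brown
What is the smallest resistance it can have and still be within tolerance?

2494.8 Ω

Red → 2 (first significant figure)
Green → 5 (second significant figure)
Red → 2 (third significant figure)
Brown → ×10 multiplier
Brown → ±1% tolerance
252 × 10 = 2520 Ω
Smallest = 2520 × (1 − 1/100) = 2494.8 Ω.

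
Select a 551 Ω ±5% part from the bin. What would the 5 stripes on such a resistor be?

green, green, brown, black, gold

551 Ω = 551 × 10^0.
5 → green
5 → green
1 → brown
Multiplier 10^0 → black.
±5% tolerance → gold.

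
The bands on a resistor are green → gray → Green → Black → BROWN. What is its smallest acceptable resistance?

579.15 Ω

Green → 5 (first significant figure)
Grey → 8 (second significant figure)
Green → 5 (third significant figure)
Black → ×1 multiplier
Brown → ±1% tolerance
585 × 1 = 585 Ω
Smallest = 585 × (1 − 1/100) = 579.15 Ω.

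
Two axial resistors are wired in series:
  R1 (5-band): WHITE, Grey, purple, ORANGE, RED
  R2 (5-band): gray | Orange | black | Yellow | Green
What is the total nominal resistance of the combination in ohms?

R1: white, grey, violet → 987; orange ×10^3 → 987000 Ω.
R2: grey, orange, black → 830; yellow ×10^4 → 8300000 Ω.
Series: 987000 + 8300000 = 9287000 Ω.

9287000 Ω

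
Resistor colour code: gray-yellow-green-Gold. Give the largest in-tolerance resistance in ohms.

8820000 Ω

Grey → 8 (first significant figure)
Yellow → 4 (second significant figure)
Green → ×10^5 multiplier
Gold → ±5% tolerance
84 × 100000 = 8400000 Ω
Largest = 8400000 × (1 + 5/100) = 8820000 Ω.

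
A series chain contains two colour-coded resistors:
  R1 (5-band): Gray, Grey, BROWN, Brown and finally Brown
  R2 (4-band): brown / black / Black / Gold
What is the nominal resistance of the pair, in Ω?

R1: grey, grey, brown → 881; brown ×10 → 8810 Ω.
R2: brown, black → 10; black ×1 → 10 Ω.
Series: 8810 + 10 = 8820 Ω.

8820 Ω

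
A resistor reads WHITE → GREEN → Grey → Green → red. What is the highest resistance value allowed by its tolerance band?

White → 9 (first significant figure)
Green → 5 (second significant figure)
Grey → 8 (third significant figure)
Green → ×10^5 multiplier
Red → ±2% tolerance
958 × 100000 = 95800000 Ω
Highest = 95800000 × (1 + 2/100) = 97716000 Ω.

97716000 Ω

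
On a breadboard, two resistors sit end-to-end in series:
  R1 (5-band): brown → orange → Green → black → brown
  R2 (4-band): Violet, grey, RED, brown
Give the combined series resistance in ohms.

7935 Ω

R1: brown, orange, green → 135; black ×1 → 135 Ω.
R2: violet, grey → 78; red ×10^2 → 7800 Ω.
Series: 135 + 7800 = 7935 Ω.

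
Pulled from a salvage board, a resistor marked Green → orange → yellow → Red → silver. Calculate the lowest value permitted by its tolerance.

Green → 5 (first significant figure)
Orange → 3 (second significant figure)
Yellow → 4 (third significant figure)
Red → ×10^2 multiplier
Silver → ±10% tolerance
534 × 100 = 53400 Ω
Lowest = 53400 × (1 − 10/100) = 48060 Ω.

48060 Ω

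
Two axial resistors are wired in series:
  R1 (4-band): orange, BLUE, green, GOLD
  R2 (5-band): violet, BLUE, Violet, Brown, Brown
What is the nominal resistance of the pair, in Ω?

3607670 Ω

R1: orange, blue → 36; green ×10^5 → 3600000 Ω.
R2: violet, blue, violet → 767; brown ×10 → 7670 Ω.
Series: 3600000 + 7670 = 3607670 Ω.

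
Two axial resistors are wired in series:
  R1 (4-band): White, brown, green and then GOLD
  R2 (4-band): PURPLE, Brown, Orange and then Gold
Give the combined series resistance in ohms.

R1: white, brown → 91; green ×10^5 → 9100000 Ω.
R2: violet, brown → 71; orange ×10^3 → 71000 Ω.
Series: 9100000 + 71000 = 9171000 Ω.

9171000 Ω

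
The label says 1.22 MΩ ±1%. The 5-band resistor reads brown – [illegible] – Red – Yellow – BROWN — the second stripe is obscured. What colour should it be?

red

1220000 Ω = 122 × 10^4.
The second band gives digit 2 of the significand, and 2 is red.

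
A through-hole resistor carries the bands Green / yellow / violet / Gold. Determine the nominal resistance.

540000000 Ω

Green → 5 (first significant figure)
Yellow → 4 (second significant figure)
Violet → ×10^7 multiplier
54 × 10000000 = 540000000 Ω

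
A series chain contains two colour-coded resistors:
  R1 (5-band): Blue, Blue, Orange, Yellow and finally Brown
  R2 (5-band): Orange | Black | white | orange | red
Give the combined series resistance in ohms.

R1: blue, blue, orange → 663; yellow ×10^4 → 6630000 Ω.
R2: orange, black, white → 309; orange ×10^3 → 309000 Ω.
Series: 6630000 + 309000 = 6939000 Ω.

6939000 Ω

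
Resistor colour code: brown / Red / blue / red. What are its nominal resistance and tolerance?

Brown → 1 (first significant figure)
Red → 2 (second significant figure)
Blue → ×10^6 multiplier
Red → ±2% tolerance
12 × 1000000 = 12000000 Ω

12000000 Ω ±2%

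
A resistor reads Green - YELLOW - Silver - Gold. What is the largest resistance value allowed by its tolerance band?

Green → 5 (first significant figure)
Yellow → 4 (second significant figure)
Silver → ×0.01 multiplier
Gold → ±5% tolerance
54 × 0.01 = 0.54 Ω
Largest = 0.54 × (1 + 5/100) = 0.567 Ω.

0.567 Ω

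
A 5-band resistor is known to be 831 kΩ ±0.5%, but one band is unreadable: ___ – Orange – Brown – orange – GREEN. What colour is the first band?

grey

831000 Ω = 831 × 10^3.
The first band gives digit 8 of the significand, and 8 is grey.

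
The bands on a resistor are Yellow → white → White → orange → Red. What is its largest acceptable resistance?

Yellow → 4 (first significant figure)
White → 9 (second significant figure)
White → 9 (third significant figure)
Orange → ×10^3 multiplier
Red → ±2% tolerance
499 × 1000 = 499000 Ω
Largest = 499000 × (1 + 2/100) = 508980 Ω.

508980 Ω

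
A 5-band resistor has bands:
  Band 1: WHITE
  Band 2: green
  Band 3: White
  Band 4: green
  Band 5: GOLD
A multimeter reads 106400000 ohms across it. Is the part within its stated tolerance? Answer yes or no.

White → 9 (first significant figure)
Green → 5 (second significant figure)
White → 9 (third significant figure)
Green → ×10^5 multiplier
Gold → ±5% tolerance
959 × 100000 = 95900000 Ω
Allowed range: 91105000 Ω to 100695000 Ω.
106400000 ohms lies outside that range.

no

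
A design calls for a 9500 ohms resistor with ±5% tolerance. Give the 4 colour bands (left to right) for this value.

white, green, red, gold

9500 Ω = 95 × 10^2.
9 → white
5 → green
Multiplier 10^2 → red.
±5% tolerance → gold.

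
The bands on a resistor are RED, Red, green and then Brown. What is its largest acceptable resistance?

Red → 2 (first significant figure)
Red → 2 (second significant figure)
Green → ×10^5 multiplier
Brown → ±1% tolerance
22 × 100000 = 2200000 Ω
Largest = 2200000 × (1 + 1/100) = 2222000 Ω.

2222000 Ω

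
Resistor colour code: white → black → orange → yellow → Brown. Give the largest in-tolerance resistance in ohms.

White → 9 (first significant figure)
Black → 0 (second significant figure)
Orange → 3 (third significant figure)
Yellow → ×10^4 multiplier
Brown → ±1% tolerance
903 × 10000 = 9030000 Ω
Largest = 9030000 × (1 + 1/100) = 9120300 Ω.

9120300 Ω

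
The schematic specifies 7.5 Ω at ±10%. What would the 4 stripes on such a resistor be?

violet, green, gold, silver

7.5 Ω = 75 × 10^-1.
7 → violet
5 → green
Multiplier 10^-1 → gold.
±10% tolerance → silver.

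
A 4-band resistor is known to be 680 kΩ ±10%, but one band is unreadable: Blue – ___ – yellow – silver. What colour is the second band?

680000 Ω = 68 × 10^4.
The second band gives digit 8 of the significand, and 8 is grey.

grey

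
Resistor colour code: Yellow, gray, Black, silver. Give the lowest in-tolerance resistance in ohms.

Yellow → 4 (first significant figure)
Grey → 8 (second significant figure)
Black → ×1 multiplier
Silver → ±10% tolerance
48 × 1 = 48 Ω
Lowest = 48 × (1 − 10/100) = 43.2 Ω.

43.2 Ω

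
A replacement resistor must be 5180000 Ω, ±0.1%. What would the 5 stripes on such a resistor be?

5180000 Ω = 518 × 10^4.
5 → green
1 → brown
8 → grey
Multiplier 10^4 → yellow.
±0.1% tolerance → violet.

green, brown, grey, yellow, violet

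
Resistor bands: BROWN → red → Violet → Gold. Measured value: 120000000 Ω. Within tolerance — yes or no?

yes

Brown → 1 (first significant figure)
Red → 2 (second significant figure)
Violet → ×10^7 multiplier
Gold → ±5% tolerance
12 × 10000000 = 120000000 Ω
Allowed range: 114000000 Ω to 126000000 Ω.
120000000 Ω lies inside that range.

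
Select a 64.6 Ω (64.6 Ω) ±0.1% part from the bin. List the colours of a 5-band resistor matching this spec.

blue, yellow, blue, gold, violet

64.6 Ω = 646 × 10^-1.
6 → blue
4 → yellow
6 → blue
Multiplier 10^-1 → gold.
±0.1% tolerance → violet.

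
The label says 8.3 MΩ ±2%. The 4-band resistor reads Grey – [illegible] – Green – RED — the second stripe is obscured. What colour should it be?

orange

8300000 Ω = 83 × 10^5.
The second band gives digit 3 of the significand, and 3 is orange.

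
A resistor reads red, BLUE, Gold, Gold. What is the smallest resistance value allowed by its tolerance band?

2.47 Ω

Red → 2 (first significant figure)
Blue → 6 (second significant figure)
Gold → ×0.1 multiplier
Gold → ±5% tolerance
26 × 0.1 = 2.6 Ω
Smallest = 2.6 × (1 − 5/100) = 2.47 Ω.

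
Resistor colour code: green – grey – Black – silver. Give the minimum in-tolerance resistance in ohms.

Green → 5 (first significant figure)
Grey → 8 (second significant figure)
Black → ×1 multiplier
Silver → ±10% tolerance
58 × 1 = 58 Ω
Minimum = 58 × (1 − 10/100) = 52.2 Ω.

52.2 Ω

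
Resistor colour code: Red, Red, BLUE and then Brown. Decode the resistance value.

Red → 2 (first significant figure)
Red → 2 (second significant figure)
Blue → ×10^6 multiplier
22 × 1000000 = 22000000 Ω

22000000 Ω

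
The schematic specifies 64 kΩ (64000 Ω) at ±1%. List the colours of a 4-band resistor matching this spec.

blue, yellow, orange, brown

64000 Ω = 64 × 10^3.
6 → blue
4 → yellow
Multiplier 10^3 → orange.
±1% tolerance → brown.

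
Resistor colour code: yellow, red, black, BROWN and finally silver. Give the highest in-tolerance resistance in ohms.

Yellow → 4 (first significant figure)
Red → 2 (second significant figure)
Black → 0 (third significant figure)
Brown → ×10 multiplier
Silver → ±10% tolerance
420 × 10 = 4200 Ω
Highest = 4200 × (1 + 10/100) = 4620 Ω.

4620 Ω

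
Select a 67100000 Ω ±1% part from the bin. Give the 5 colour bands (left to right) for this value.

67100000 Ω = 671 × 10^5.
6 → blue
7 → violet
1 → brown
Multiplier 10^5 → green.
±1% tolerance → brown.

blue, violet, brown, green, brown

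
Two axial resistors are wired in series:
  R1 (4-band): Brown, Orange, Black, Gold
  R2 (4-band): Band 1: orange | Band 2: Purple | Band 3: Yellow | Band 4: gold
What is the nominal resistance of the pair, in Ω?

370013 Ω

R1: brown, orange → 13; black ×1 → 13 Ω.
R2: orange, violet → 37; yellow ×10^4 → 370000 Ω.
Series: 13 + 370000 = 370013 Ω.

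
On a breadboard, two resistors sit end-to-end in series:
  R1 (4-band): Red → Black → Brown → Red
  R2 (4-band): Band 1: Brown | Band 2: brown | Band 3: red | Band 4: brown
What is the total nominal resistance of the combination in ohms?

1300 Ω

R1: red, black → 20; brown ×10 → 200 Ω.
R2: brown, brown → 11; red ×10^2 → 1100 Ω.
Series: 200 + 1100 = 1300 Ω.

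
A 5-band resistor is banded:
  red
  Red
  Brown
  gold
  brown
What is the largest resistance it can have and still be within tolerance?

22.321 Ω

Red → 2 (first significant figure)
Red → 2 (second significant figure)
Brown → 1 (third significant figure)
Gold → ×0.1 multiplier
Brown → ±1% tolerance
221 × 0.1 = 22.1 Ω
Largest = 22.1 × (1 + 1/100) = 22.321 Ω.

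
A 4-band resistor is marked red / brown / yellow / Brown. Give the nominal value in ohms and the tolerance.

210000 Ω ±1%

Red → 2 (first significant figure)
Brown → 1 (second significant figure)
Yellow → ×10^4 multiplier
Brown → ±1% tolerance
21 × 10000 = 210000 Ω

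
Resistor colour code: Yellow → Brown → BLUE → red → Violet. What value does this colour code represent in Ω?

Yellow → 4 (first significant figure)
Brown → 1 (second significant figure)
Blue → 6 (third significant figure)
Red → ×10^2 multiplier
416 × 100 = 41600 Ω

41600 Ω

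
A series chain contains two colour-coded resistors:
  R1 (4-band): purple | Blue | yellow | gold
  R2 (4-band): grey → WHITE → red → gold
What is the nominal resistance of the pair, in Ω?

768900 Ω

R1: violet, blue → 76; yellow ×10^4 → 760000 Ω.
R2: grey, white → 89; red ×10^2 → 8900 Ω.
Series: 760000 + 8900 = 768900 Ω.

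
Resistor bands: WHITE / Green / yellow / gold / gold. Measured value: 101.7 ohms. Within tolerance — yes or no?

no

White → 9 (first significant figure)
Green → 5 (second significant figure)
Yellow → 4 (third significant figure)
Gold → ×0.1 multiplier
Gold → ±5% tolerance
954 × 0.1 = 95.4 Ω
Allowed range: 90.63 Ω to 100.17 Ω.
101.7 ohms lies outside that range.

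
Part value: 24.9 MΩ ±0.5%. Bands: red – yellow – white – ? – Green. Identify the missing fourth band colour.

24900000 Ω = 249 × 10^5.
The fourth band is the multiplier, 10^5, which is green.

green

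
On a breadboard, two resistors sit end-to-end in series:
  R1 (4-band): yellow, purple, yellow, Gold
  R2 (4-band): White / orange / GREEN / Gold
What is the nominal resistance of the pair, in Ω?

R1: yellow, violet → 47; yellow ×10^4 → 470000 Ω.
R2: white, orange → 93; green ×10^5 → 9300000 Ω.
Series: 470000 + 9300000 = 9770000 Ω.

9770000 Ω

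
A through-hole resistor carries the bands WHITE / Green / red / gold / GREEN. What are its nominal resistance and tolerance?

White → 9 (first significant figure)
Green → 5 (second significant figure)
Red → 2 (third significant figure)
Gold → ×0.1 multiplier
Green → ±0.5% tolerance
952 × 0.1 = 95.2 Ω

95.2 Ω ±0.5%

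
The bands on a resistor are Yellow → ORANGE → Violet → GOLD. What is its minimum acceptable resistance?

408500000 Ω

Yellow → 4 (first significant figure)
Orange → 3 (second significant figure)
Violet → ×10^7 multiplier
Gold → ±5% tolerance
43 × 10000000 = 430000000 Ω
Minimum = 430000000 × (1 − 5/100) = 408500000 Ω.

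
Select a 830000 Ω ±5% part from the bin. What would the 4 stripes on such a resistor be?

grey, orange, yellow, gold

830000 Ω = 83 × 10^4.
8 → grey
3 → orange
Multiplier 10^4 → yellow.
±5% tolerance → gold.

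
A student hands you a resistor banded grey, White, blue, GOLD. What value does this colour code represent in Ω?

89000000 Ω

Grey → 8 (first significant figure)
White → 9 (second significant figure)
Blue → ×10^6 multiplier
89 × 1000000 = 89000000 Ω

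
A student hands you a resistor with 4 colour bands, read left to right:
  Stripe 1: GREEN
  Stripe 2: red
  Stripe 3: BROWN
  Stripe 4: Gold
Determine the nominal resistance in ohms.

Green → 5 (first significant figure)
Red → 2 (second significant figure)
Brown → ×10 multiplier
52 × 10 = 520 Ω

520 Ω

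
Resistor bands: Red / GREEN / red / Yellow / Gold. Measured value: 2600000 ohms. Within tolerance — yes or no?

Red → 2 (first significant figure)
Green → 5 (second significant figure)
Red → 2 (third significant figure)
Yellow → ×10^4 multiplier
Gold → ±5% tolerance
252 × 10000 = 2520000 Ω
Allowed range: 2394000 Ω to 2646000 Ω.
2600000 ohms lies inside that range.

yes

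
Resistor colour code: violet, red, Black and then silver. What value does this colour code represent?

72 Ω

Violet → 7 (first significant figure)
Red → 2 (second significant figure)
Black → ×1 multiplier
72 × 1 = 72 Ω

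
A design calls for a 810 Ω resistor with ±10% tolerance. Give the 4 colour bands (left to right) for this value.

810 Ω = 81 × 10^1.
8 → grey
1 → brown
Multiplier 10^1 → brown.
±10% tolerance → silver.

grey, brown, brown, silver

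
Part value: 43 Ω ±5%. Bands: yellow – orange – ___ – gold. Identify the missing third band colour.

black

43 Ω = 43 × 10^0.
The third band is the multiplier, 10^0, which is black.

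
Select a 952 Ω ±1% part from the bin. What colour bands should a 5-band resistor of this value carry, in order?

white, green, red, black, brown

952 Ω = 952 × 10^0.
9 → white
5 → green
2 → red
Multiplier 10^0 → black.
±1% tolerance → brown.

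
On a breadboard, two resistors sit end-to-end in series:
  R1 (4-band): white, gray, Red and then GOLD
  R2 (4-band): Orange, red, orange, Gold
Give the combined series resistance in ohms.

41800 Ω

R1: white, grey → 98; red ×10^2 → 9800 Ω.
R2: orange, red → 32; orange ×10^3 → 32000 Ω.
Series: 9800 + 32000 = 41800 Ω.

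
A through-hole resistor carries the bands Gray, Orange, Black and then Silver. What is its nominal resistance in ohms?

Grey → 8 (first significant figure)
Orange → 3 (second significant figure)
Black → ×1 multiplier
83 × 1 = 83 Ω

83 Ω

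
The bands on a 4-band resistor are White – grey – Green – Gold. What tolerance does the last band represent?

±5%

The last band, gold, is the tolerance band.
Gold corresponds to ±5%.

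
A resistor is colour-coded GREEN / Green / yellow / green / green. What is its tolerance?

±0.5%

The last band, green, is the tolerance band.
Green corresponds to ±0.5%.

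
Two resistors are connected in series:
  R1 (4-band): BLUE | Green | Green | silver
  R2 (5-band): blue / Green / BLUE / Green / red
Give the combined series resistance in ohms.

72100000 Ω

R1: blue, green → 65; green ×10^5 → 6500000 Ω.
R2: blue, green, blue → 656; green ×10^5 → 65600000 Ω.
Series: 6500000 + 65600000 = 72100000 Ω.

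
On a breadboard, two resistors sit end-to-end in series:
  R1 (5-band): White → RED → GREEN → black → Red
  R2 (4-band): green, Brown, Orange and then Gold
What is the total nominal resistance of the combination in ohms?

R1: white, red, green → 925; black ×1 → 925 Ω.
R2: green, brown → 51; orange ×10^3 → 51000 Ω.
Series: 925 + 51000 = 51925 Ω.

51925 Ω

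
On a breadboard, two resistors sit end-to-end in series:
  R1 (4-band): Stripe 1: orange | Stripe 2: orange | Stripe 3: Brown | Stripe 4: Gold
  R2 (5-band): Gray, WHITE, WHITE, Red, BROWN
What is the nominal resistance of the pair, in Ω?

90230 Ω

R1: orange, orange → 33; brown ×10 → 330 Ω.
R2: grey, white, white → 899; red ×10^2 → 89900 Ω.
Series: 330 + 89900 = 90230 Ω.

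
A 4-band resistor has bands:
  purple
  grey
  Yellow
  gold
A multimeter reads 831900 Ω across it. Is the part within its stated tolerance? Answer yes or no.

no

Violet → 7 (first significant figure)
Grey → 8 (second significant figure)
Yellow → ×10^4 multiplier
Gold → ±5% tolerance
78 × 10000 = 780000 Ω
Allowed range: 741000 Ω to 819000 Ω.
831900 Ω lies outside that range.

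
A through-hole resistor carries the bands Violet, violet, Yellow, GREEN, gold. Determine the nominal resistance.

77400000 Ω

Violet → 7 (first significant figure)
Violet → 7 (second significant figure)
Yellow → 4 (third significant figure)
Green → ×10^5 multiplier
774 × 100000 = 77400000 Ω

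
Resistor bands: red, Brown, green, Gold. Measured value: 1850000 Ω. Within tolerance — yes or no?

Red → 2 (first significant figure)
Brown → 1 (second significant figure)
Green → ×10^5 multiplier
Gold → ±5% tolerance
21 × 100000 = 2100000 Ω
Allowed range: 1995000 Ω to 2205000 Ω.
1850000 Ω lies outside that range.

no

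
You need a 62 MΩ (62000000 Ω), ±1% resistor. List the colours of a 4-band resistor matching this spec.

62000000 Ω = 62 × 10^6.
6 → blue
2 → red
Multiplier 10^6 → blue.
±1% tolerance → brown.

blue, red, blue, brown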